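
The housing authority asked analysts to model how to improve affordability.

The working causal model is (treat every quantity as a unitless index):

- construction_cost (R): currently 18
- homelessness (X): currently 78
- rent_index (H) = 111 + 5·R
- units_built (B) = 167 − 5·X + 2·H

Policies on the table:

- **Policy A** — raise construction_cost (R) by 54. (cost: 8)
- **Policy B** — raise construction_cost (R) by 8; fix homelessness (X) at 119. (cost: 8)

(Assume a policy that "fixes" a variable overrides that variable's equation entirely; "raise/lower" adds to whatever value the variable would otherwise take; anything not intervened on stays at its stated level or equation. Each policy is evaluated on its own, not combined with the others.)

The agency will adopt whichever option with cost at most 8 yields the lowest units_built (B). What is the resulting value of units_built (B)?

Policy A (R + 54):
  R = 18 + 54 = 72
  X = 78
  H = 111 + 5·72 = 471
  B = 167 − 5·78 + 2·471 = 719
Policy B (R + 8, X := 119):
  R = 18 + 8 = 26
  X = 119
  H = 111 + 5·26 = 241
  B = 167 − 5·119 + 2·241 = 54
Comparing — Policy A: B=719, Policy B: B=54. Lowest is 54 (Policy B).

54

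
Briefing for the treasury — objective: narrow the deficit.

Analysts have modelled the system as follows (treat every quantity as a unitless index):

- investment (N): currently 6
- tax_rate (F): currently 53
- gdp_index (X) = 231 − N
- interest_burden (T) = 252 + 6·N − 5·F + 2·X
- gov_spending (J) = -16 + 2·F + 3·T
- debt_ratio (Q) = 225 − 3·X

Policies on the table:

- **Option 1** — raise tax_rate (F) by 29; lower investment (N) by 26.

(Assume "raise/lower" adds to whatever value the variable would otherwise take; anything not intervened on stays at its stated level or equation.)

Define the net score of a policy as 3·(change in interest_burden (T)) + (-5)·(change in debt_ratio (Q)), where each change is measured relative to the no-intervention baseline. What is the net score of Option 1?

Baseline:
  N = 6
  F = 53
  X = 231 − 6 = 225
  T = 252 + 6·6 − 5·53 + 2·225 = 473
  Q = 225 − 3·225 = -450
Option 1 (F + 29, N − 26):
  N = 6 − 26 = -20
  F = 53 + 29 = 82
  X = 231 − (-20) = 251
  T = 252 + 6·(-20) − 5·82 + 2·251 = 224
  Q = 225 − 3·251 = -528
ΔT = 224 − 473 = -249; ΔQ = -528 − (-450) = -78
Score = 3·(-249) + (-5)·(-78) = -357

-357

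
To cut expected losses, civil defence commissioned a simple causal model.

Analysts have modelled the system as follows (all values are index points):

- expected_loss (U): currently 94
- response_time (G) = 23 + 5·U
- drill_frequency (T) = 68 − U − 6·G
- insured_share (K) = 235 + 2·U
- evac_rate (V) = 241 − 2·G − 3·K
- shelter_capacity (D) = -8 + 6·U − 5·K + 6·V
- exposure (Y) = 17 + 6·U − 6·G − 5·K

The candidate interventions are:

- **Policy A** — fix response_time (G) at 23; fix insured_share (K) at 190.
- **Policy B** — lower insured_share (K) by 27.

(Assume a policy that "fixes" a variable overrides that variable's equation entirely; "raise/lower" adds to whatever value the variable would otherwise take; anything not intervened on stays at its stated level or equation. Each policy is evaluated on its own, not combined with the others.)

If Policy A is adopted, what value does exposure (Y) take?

-507

Policy A (G := 23, K := 190):
  U = 94
  G = 23
  K = 190
  Y = 17 + 6·94 − 6·23 − 5·190 = -507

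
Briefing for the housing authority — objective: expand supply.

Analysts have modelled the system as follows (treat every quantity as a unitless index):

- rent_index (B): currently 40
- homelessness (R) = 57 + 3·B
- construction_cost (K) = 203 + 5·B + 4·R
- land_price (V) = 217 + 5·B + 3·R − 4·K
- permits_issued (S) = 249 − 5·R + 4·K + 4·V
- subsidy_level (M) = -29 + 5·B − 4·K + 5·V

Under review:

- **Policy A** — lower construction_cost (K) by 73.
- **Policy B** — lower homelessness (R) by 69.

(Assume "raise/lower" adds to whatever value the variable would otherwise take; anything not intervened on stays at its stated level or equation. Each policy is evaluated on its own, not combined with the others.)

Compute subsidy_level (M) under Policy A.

Policy A (K − 73):
  B = 40
  R = 57 + 3·40 = 177
  K = 203 + 5·40 + 4·177 (−73 from intervention) = 1038
  V = 217 + 5·40 + 3·177 − 4·1038 = -3204
  M = -29 + 5·40 − 4·1038 + 5·(-3204) = -20001

-20001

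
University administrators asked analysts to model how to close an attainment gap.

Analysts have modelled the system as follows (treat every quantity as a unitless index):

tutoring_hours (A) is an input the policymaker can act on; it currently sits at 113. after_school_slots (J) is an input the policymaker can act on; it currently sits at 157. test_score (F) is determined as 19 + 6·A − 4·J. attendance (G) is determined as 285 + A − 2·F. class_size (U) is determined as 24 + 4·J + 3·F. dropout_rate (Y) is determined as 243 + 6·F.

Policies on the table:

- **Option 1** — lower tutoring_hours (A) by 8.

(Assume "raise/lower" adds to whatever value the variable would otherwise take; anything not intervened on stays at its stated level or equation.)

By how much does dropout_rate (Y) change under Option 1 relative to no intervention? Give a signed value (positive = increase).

-288

Baseline:
  A = 113
  J = 157
  F = 19 + 6·113 − 4·157 = 69
  Y = 243 + 6·69 = 657
Option 1 (A − 8):
  A = 113 − 8 = 105
  J = 157
  F = 19 + 6·105 − 4·157 = 21
  Y = 243 + 6·21 = 369
Change in Y: 369 − 657 = -288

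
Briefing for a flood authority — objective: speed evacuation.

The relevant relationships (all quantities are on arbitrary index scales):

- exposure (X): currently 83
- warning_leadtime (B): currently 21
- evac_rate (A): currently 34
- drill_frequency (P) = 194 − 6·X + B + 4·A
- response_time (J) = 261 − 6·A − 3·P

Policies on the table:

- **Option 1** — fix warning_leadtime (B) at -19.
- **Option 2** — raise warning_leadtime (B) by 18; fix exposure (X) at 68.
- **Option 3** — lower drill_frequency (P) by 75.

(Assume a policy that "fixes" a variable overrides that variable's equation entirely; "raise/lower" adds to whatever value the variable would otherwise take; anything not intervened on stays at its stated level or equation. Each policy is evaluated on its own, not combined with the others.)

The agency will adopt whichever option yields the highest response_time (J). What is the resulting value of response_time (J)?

723

Option 1 (B := -19):
  X = 83
  B = -19
  A = 34
  P = 194 − 6·83 + (-19) + 4·34 = -187
  J = 261 − 6·34 − 3·(-187) = 618
Option 2 (B + 18, X := 68):
  X = 68
  B = 21 + 18 = 39
  A = 34
  P = 194 − 6·68 + 39 + 4·34 = -39
  J = 261 − 6·34 − 3·(-39) = 174
Option 3 (P − 75):
  X = 83
  B = 21
  A = 34
  P = 194 − 6·83 + 21 + 4·34 (−75 from intervention) = -222
  J = 261 − 6·34 − 3·(-222) = 723
Comparing — Option 1: J=618, Option 2: J=174, Option 3: J=723. Highest is 723 (Option 3).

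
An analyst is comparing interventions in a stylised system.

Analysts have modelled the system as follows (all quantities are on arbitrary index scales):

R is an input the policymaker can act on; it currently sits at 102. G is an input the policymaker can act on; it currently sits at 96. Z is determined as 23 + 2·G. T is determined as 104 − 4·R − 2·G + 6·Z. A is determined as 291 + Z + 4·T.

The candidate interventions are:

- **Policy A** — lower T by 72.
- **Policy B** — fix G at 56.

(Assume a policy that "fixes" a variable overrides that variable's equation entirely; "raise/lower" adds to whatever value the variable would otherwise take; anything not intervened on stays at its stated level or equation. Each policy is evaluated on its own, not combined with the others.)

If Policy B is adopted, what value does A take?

Policy B (G := 56):
  R = 102
  G = 56
  Z = 23 + 2·56 = 135
  T = 104 − 4·102 − 2·56 + 6·135 = 394
  A = 291 + 135 + 4·394 = 2002

2002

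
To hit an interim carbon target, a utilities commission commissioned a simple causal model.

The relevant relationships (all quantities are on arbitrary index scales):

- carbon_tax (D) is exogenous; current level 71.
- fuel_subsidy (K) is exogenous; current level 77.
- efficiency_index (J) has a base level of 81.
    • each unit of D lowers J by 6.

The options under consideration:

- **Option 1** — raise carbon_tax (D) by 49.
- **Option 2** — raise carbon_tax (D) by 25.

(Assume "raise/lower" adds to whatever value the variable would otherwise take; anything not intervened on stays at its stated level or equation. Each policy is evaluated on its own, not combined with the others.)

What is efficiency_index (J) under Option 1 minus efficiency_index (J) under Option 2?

Option 1 (D + 49):
  D = 71 + 49 = 120
  J = 81 − 6·120 = -639
Option 2 (D + 25):
  D = 71 + 25 = 96
  J = 81 − 6·96 = -495
J: -639 − (-495) = -144

-144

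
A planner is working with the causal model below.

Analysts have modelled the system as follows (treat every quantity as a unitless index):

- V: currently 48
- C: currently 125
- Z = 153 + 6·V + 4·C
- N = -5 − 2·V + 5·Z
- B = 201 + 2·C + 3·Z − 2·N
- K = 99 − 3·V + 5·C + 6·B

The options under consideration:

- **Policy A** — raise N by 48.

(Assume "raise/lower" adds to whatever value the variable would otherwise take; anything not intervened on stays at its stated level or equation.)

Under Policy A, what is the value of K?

-35600

Policy A (N + 48):
  V = 48
  C = 125
  Z = 153 + 6·48 + 4·125 = 941
  N = -5 − 2·48 + 5·941 (+48 from intervention) = 4652
  B = 201 + 2·125 + 3·941 − 2·4652 = -6030
  K = 99 − 3·48 + 5·125 + 6·(-6030) = -35600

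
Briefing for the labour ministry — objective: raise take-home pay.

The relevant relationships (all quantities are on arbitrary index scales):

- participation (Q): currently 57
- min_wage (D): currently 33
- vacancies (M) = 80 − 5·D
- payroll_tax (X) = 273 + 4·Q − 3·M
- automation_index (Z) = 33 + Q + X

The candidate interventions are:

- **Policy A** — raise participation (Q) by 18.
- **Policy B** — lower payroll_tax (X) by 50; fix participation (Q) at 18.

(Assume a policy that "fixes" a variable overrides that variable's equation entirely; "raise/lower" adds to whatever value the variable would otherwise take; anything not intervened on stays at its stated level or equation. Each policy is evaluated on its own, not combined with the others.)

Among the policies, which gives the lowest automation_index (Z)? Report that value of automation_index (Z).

Policy A (Q + 18):
  Q = 57 + 18 = 75
  D = 33
  M = 80 − 5·33 = -85
  X = 273 + 4·75 − 3·(-85) = 828
  Z = 33 + 75 + 828 = 936
Policy B (X − 50, Q := 18):
  Q = 18
  D = 33
  M = 80 − 5·33 = -85
  X = 273 + 4·18 − 3·(-85) (−50 from intervention) = 550
  Z = 33 + 18 + 550 = 601
Comparing — Policy A: Z=936, Policy B: Z=601. Lowest is 601 (Policy B).

601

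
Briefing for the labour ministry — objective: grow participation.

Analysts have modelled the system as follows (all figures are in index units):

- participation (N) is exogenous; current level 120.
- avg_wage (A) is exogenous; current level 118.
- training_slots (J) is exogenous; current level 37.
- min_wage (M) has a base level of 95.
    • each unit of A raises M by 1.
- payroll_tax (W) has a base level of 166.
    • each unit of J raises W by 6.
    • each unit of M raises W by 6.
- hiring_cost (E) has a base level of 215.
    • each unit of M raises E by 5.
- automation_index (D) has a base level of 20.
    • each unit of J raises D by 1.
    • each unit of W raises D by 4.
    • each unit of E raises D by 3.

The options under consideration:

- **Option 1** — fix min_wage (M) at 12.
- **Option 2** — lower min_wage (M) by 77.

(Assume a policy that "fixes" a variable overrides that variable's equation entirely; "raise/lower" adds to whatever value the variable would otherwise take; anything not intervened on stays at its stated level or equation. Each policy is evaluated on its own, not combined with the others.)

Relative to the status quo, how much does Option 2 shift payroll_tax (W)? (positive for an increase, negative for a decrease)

Baseline:
  A = 118
  J = 37
  M = 95 + 118 = 213
  W = 166 + 6·37 + 6·213 = 1666
Option 2 (M − 77):
  A = 118
  J = 37
  M = 95 + 118 (−77 from intervention) = 136
  W = 166 + 6·37 + 6·136 = 1204
Change in W: 1204 − 1666 = -462

-462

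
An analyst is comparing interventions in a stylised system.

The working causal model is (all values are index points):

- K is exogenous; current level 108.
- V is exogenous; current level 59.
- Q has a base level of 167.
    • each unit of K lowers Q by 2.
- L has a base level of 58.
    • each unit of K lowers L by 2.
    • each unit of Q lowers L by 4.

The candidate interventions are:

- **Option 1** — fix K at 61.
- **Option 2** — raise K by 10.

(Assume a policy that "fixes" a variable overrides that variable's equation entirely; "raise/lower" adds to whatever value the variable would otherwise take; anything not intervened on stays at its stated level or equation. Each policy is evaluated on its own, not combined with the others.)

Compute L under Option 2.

Option 2 (K + 10):
  K = 108 + 10 = 118
  Q = 167 − 2·118 = -69
  L = 58 − 2·118 − 4·(-69) = 98

98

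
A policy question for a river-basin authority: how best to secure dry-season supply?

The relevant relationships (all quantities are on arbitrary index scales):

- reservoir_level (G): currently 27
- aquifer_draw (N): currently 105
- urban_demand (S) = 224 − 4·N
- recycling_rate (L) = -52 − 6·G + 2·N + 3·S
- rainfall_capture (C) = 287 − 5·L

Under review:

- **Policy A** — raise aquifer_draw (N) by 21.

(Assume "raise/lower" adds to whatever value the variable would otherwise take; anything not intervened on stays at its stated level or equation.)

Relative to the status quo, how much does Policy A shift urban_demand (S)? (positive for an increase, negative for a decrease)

Baseline:
  N = 105
  S = 224 − 4·105 = -196
Policy A (N + 21):
  N = 105 + 21 = 126
  S = 224 − 4·126 = -280
Change in S: -280 − (-196) = -84

-84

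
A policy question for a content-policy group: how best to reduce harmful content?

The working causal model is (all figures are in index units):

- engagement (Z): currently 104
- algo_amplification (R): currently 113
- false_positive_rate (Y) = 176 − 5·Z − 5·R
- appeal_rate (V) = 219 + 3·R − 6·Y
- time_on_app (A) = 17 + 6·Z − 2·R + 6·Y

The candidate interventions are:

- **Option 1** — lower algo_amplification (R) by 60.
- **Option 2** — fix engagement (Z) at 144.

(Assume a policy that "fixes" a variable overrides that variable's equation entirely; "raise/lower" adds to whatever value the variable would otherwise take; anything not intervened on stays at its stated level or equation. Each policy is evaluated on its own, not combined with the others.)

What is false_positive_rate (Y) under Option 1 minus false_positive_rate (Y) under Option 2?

500

Option 1 (R − 60):
  Z = 104
  R = 113 − 60 = 53
  Y = 176 − 5·104 − 5·53 = -609
Option 2 (Z := 144):
  Z = 144
  R = 113
  Y = 176 − 5·144 − 5·113 = -1109
Y: -609 − (-1109) = 500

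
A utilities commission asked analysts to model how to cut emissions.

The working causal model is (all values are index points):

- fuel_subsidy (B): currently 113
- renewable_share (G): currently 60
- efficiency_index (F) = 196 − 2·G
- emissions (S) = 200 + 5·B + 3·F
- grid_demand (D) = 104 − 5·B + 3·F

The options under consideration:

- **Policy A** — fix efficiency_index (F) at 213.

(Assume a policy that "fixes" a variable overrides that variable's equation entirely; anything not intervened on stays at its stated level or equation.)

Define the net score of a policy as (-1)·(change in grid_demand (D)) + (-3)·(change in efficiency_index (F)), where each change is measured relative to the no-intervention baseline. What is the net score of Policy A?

Baseline:
  B = 113
  G = 60
  F = 196 − 2·60 = 76
  D = 104 − 5·113 + 3·76 = -233
Policy A (F := 213):
  B = 113
  G = 60
  F = 213
  D = 104 − 5·113 + 3·213 = 178
ΔD = 178 − (-233) = 411; ΔF = 213 − 76 = 137
Score = (-1)·411 + (-3)·137 = -822

-822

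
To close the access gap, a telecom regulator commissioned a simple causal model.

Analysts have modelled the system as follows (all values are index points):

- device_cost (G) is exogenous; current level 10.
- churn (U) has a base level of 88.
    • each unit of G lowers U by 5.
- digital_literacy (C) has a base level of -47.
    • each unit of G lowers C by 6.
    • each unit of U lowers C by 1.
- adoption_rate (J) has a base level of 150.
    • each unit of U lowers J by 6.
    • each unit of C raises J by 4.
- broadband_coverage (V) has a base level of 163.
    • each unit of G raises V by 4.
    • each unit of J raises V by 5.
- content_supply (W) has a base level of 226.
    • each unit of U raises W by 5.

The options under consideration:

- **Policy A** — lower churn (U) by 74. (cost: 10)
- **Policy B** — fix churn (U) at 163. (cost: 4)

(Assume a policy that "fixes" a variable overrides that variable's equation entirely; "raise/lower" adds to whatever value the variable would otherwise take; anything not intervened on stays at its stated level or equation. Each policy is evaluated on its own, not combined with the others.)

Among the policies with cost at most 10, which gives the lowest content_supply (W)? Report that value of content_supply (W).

46

Policy A (U − 74):
  G = 10
  U = 88 − 5·10 (−74 from intervention) = -36
  W = 226 + 5·(-36) = 46
Policy B (U := 163):
  G = 10
  U = 163
  W = 226 + 5·163 = 1041
Comparing — Policy A: W=46, Policy B: W=1041. Lowest is 46 (Policy A).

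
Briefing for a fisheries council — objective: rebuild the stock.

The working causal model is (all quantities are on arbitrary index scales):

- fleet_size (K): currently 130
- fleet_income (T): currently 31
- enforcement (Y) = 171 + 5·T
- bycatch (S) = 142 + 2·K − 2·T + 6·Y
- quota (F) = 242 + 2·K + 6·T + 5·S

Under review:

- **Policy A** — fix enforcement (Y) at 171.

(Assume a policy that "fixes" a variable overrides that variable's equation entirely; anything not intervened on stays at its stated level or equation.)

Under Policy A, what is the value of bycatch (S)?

1366

Policy A (Y := 171):
  K = 130
  T = 31
  Y = 171
  S = 142 + 2·130 − 2·31 + 6·171 = 1366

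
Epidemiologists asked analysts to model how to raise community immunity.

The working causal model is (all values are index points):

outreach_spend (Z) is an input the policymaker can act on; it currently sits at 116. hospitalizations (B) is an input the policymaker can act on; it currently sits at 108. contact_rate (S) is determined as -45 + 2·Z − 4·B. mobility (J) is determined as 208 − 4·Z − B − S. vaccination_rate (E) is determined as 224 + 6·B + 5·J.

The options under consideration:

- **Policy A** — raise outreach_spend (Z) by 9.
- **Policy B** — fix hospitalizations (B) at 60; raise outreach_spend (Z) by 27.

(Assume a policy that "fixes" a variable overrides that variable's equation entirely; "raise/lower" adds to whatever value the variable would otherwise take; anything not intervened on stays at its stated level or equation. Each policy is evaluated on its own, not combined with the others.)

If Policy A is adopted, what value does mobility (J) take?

Policy A (Z + 9):
  Z = 116 + 9 = 125
  B = 108
  S = -45 + 2·125 − 4·108 = -227
  J = 208 − 4·125 − 108 − (-227) = -173

-173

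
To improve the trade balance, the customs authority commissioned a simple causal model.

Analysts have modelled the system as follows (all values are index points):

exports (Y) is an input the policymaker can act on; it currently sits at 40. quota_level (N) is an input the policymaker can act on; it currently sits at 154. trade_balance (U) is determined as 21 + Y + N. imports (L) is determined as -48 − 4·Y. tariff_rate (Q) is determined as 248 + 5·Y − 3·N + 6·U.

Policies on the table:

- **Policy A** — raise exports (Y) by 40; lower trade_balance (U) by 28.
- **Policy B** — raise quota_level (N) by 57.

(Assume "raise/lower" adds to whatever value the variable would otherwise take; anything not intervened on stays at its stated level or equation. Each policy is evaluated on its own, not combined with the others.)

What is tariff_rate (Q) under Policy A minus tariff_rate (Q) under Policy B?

101

Policy A (Y + 40, U − 28):
  Y = 40 + 40 = 80
  N = 154
  U = 21 + 80 + 154 (−28 from intervention) = 227
  Q = 248 + 5·80 − 3·154 + 6·227 = 1548
Policy B (N + 57):
  Y = 40
  N = 154 + 57 = 211
  U = 21 + 40 + 211 = 272
  Q = 248 + 5·40 − 3·211 + 6·272 = 1447
Q: 1548 − 1447 = 101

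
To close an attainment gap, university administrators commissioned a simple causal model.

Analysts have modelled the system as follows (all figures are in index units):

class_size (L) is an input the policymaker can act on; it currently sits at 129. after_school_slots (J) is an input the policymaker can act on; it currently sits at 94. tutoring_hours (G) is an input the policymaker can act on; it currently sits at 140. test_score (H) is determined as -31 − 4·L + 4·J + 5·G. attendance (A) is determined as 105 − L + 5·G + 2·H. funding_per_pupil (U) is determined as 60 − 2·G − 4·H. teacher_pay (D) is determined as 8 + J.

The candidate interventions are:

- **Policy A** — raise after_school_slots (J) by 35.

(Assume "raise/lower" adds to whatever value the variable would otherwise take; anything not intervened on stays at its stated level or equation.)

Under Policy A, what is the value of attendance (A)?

2014

Policy A (J + 35):
  L = 129
  J = 94 + 35 = 129
  G = 140
  H = -31 − 4·129 + 4·129 + 5·140 = 669
  A = 105 − 129 + 5·140 + 2·669 = 2014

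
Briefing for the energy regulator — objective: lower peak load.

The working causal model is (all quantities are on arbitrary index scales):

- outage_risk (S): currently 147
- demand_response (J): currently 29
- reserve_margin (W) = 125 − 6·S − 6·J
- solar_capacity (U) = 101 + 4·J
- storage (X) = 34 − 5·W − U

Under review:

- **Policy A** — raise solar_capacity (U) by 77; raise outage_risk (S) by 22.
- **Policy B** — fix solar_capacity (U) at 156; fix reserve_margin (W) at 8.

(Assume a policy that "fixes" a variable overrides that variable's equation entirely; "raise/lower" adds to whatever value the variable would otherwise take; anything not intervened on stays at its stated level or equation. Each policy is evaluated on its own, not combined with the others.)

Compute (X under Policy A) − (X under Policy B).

Policy A (U + 77, S + 22):
  S = 147 + 22 = 169
  J = 29
  W = 125 − 6·169 − 6·29 = -1063
  U = 101 + 4·29 (+77 from intervention) = 294
  X = 34 − 5·(-1063) − 294 = 5055
Policy B (U := 156, W := 8):
  S = 147
  J = 29
  W = 8
  U = 156
  X = 34 − 5·8 − 156 = -162
X: 5055 − (-162) = 5217

5217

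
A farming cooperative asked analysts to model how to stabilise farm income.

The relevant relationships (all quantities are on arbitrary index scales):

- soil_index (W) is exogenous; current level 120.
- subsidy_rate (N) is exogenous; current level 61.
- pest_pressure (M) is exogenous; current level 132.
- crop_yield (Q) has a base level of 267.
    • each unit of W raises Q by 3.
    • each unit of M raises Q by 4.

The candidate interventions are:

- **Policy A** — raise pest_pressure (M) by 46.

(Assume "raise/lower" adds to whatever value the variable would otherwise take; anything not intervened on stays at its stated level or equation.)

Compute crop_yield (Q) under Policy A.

1339

Policy A (M + 46):
  W = 120
  M = 132 + 46 = 178
  Q = 267 + 3·120 + 4·178 = 1339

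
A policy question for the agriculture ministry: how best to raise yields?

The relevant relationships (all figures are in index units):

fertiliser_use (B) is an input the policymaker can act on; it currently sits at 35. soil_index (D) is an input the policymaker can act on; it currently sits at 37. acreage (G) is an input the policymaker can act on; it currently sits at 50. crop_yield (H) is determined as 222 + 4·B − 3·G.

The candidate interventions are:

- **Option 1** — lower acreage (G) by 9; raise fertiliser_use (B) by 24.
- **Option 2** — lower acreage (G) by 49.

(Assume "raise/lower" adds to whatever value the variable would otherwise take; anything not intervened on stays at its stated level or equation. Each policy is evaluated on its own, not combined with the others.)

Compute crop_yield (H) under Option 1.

Option 1 (G − 9, B + 24):
  B = 35 + 24 = 59
  G = 50 − 9 = 41
  H = 222 + 4·59 − 3·41 = 335

335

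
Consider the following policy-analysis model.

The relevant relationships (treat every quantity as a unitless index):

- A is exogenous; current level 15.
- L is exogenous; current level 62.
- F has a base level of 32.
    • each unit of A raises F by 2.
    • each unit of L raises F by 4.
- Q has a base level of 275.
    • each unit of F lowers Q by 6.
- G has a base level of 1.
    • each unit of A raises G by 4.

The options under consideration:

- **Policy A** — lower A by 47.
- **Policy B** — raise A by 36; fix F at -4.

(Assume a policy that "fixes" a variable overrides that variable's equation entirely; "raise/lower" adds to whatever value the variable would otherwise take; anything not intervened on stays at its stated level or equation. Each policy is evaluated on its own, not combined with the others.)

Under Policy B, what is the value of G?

205

Policy B (A + 36, F := -4):
  A = 15 + 36 = 51
  G = 1 + 4·51 = 205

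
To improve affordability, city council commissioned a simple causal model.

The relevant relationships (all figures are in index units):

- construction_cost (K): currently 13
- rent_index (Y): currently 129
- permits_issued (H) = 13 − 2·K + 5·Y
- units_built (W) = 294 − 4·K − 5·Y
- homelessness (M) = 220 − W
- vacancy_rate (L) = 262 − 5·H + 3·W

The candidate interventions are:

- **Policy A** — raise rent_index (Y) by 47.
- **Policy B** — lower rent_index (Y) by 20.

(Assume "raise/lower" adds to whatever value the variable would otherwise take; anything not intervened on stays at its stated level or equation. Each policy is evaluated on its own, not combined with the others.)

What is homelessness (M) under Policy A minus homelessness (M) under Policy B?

Policy A (Y + 47):
  K = 13
  Y = 129 + 47 = 176
  W = 294 − 4·13 − 5·176 = -638
  M = 220 − (-638) = 858
Policy B (Y − 20):
  K = 13
  Y = 129 − 20 = 109
  W = 294 − 4·13 − 5·109 = -303
  M = 220 − (-303) = 523
M: 858 − 523 = 335

335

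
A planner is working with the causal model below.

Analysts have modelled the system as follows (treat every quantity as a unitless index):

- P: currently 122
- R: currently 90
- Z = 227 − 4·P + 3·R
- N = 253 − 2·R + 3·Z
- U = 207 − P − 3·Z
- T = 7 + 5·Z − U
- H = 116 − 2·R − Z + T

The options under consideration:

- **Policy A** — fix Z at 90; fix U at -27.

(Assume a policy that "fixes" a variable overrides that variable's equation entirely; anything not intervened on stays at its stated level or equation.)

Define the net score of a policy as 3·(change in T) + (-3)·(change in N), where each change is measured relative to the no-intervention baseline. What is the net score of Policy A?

741

Baseline:
  P = 122
  R = 90
  Z = 227 − 4·122 + 3·90 = 9
  N = 253 − 2·90 + 3·9 = 100
  U = 207 − 122 − 3·9 = 58
  T = 7 + 5·9 − 58 = -6
Policy A (Z := 90, U := -27):
  P = 122
  R = 90
  Z = 90
  N = 253 − 2·90 + 3·90 = 343
  U = -27
  T = 7 + 5·90 − (-27) = 484
ΔT = 484 − (-6) = 490; ΔN = 343 − 100 = 243
Score = 3·490 + (-3)·243 = 741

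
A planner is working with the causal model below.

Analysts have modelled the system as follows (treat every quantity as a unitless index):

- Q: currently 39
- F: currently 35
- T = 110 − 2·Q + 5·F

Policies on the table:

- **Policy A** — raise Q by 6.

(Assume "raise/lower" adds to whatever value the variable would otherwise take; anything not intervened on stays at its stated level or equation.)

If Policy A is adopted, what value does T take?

Policy A (Q + 6):
  Q = 39 + 6 = 45
  F = 35
  T = 110 − 2·45 + 5·35 = 195

195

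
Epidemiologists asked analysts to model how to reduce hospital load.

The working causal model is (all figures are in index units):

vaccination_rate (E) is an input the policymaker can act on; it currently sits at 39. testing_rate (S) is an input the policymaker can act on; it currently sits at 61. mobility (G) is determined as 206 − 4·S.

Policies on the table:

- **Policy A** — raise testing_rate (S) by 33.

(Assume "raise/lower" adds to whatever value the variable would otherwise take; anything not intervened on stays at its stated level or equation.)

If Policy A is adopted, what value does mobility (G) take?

-170

Policy A (S + 33):
  S = 61 + 33 = 94
  G = 206 − 4·94 = -170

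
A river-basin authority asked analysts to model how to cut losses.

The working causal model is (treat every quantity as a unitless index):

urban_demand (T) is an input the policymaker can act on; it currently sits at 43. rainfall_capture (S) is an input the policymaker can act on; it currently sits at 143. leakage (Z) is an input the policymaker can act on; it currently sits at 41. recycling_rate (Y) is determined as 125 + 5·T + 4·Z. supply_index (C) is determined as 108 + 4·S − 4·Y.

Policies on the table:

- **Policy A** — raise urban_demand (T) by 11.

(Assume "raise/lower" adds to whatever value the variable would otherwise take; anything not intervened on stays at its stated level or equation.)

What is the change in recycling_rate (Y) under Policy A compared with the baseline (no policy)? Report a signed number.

55

Baseline:
  T = 43
  Z = 41
  Y = 125 + 5·43 + 4·41 = 504
Policy A (T + 11):
  T = 43 + 11 = 54
  Z = 41
  Y = 125 + 5·54 + 4·41 = 559
Change in Y: 559 − 504 = 55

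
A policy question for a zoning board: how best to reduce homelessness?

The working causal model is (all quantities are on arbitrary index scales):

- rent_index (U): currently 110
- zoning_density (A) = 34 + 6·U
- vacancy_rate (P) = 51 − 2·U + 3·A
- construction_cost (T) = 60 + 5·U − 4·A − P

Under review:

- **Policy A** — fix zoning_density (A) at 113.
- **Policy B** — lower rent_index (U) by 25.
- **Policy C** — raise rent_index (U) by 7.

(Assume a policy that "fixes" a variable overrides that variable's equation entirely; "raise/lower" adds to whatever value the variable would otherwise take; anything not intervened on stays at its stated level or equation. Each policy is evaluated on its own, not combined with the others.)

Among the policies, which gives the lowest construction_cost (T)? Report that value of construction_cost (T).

Policy A (A := 113):
  U = 110
  A = 113
  P = 51 − 2·110 + 3·113 = 170
  T = 60 + 5·110 − 4·113 − 170 = -12
Policy B (U − 25):
  U = 110 − 25 = 85
  A = 34 + 6·85 = 544
  P = 51 − 2·85 + 3·544 = 1513
  T = 60 + 5·85 − 4·544 − 1513 = -3204
Policy C (U + 7):
  U = 110 + 7 = 117
  A = 34 + 6·117 = 736
  P = 51 − 2·117 + 3·736 = 2025
  T = 60 + 5·117 − 4·736 − 2025 = -4324
Comparing — Policy A: T=-12, Policy B: T=-3204, Policy C: T=-4324. Lowest is -4324 (Policy C).

-4324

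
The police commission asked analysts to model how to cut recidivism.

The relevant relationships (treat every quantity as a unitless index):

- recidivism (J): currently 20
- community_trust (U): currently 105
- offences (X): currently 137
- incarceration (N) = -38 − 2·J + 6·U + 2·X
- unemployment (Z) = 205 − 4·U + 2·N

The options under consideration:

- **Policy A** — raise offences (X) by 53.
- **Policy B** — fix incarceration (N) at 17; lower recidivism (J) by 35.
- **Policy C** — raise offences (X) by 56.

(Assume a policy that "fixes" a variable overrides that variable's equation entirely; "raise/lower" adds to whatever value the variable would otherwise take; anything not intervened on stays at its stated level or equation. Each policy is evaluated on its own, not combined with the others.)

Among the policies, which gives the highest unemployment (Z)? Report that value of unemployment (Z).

1661

Policy A (X + 53):
  J = 20
  U = 105
  X = 137 + 53 = 190
  N = -38 − 2·20 + 6·105 + 2·190 = 932
  Z = 205 − 4·105 + 2·932 = 1649
Policy B (N := 17, J − 35):
  J = 20 − 35 = -15
  U = 105
  X = 137
  N = 17
  Z = 205 − 4·105 + 2·17 = -181
Policy C (X + 56):
  J = 20
  U = 105
  X = 137 + 56 = 193
  N = -38 − 2·20 + 6·105 + 2·193 = 938
  Z = 205 − 4·105 + 2·938 = 1661
Comparing — Policy A: Z=1649, Policy B: Z=-181, Policy C: Z=1661. Highest is 1661 (Policy C).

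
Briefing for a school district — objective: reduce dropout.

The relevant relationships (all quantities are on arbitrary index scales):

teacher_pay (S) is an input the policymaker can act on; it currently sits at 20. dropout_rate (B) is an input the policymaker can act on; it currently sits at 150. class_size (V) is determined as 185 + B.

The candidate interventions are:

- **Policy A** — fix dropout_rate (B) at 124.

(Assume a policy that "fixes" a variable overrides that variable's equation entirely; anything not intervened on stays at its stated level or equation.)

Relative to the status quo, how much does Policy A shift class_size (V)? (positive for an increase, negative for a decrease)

-26

Baseline:
  B = 150
  V = 185 + 150 = 335
Policy A (B := 124):
  B = 124
  V = 185 + 124 = 309
Change in V: 309 − 335 = -26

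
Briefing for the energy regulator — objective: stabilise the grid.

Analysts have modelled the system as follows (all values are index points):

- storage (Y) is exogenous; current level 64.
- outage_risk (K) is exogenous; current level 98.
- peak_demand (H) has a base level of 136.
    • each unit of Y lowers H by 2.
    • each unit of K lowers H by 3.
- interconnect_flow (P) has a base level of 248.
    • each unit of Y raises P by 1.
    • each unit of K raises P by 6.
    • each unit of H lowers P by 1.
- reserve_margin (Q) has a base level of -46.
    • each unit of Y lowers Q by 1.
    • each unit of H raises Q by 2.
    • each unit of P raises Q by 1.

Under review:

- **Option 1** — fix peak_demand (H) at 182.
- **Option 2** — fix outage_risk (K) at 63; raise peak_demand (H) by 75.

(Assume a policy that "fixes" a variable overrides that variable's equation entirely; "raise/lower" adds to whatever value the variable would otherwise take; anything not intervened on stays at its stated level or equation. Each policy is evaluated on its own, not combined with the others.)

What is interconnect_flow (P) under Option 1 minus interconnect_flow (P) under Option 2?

-78

Option 1 (H := 182):
  Y = 64
  K = 98
  H = 182
  P = 248 + 64 + 6·98 − 182 = 718
Option 2 (K := 63, H + 75):
  Y = 64
  K = 63
  H = 136 − 2·64 − 3·63 (+75 from intervention) = -106
  P = 248 + 64 + 6·63 − (-106) = 796
P: 718 − 796 = -78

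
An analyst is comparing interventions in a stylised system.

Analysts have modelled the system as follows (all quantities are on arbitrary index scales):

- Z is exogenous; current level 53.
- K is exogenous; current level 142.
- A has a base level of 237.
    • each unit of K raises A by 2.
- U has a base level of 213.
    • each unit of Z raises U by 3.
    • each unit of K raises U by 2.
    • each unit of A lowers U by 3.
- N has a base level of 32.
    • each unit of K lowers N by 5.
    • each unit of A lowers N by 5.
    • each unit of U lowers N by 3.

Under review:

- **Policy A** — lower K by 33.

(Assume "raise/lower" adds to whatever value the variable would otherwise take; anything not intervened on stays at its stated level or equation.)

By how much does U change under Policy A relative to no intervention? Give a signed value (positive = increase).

Baseline:
  Z = 53
  K = 142
  A = 237 + 2·142 = 521
  U = 213 + 3·53 + 2·142 − 3·521 = -907
Policy A (K − 33):
  Z = 53
  K = 142 − 33 = 109
  A = 237 + 2·109 = 455
  U = 213 + 3·53 + 2·109 − 3·455 = -775
Change in U: -775 − (-907) = 132

132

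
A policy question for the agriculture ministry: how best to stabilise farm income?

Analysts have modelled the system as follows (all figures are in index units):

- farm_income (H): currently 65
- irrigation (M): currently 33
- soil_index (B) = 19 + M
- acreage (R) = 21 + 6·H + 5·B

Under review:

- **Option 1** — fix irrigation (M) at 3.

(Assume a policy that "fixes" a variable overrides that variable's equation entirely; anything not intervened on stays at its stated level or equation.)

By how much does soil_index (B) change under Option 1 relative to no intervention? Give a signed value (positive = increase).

Baseline:
  M = 33
  B = 19 + 33 = 52
Option 1 (M := 3):
  M = 3
  B = 19 + 3 = 22
Change in B: 22 − 52 = -30

-30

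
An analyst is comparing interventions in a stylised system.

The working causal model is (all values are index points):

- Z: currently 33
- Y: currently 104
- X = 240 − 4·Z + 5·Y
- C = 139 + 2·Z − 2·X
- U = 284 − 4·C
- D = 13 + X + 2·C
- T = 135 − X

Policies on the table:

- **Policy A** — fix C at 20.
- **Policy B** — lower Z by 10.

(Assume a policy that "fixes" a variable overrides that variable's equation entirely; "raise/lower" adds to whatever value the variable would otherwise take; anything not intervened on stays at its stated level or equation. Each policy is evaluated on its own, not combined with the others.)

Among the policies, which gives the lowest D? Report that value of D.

-1621

Policy A (C := 20):
  Z = 33
  Y = 104
  X = 240 − 4·33 + 5·104 = 628
  C = 20
  D = 13 + 628 + 2·20 = 681
Policy B (Z − 10):
  Z = 33 − 10 = 23
  Y = 104
  X = 240 − 4·23 + 5·104 = 668
  C = 139 + 2·23 − 2·668 = -1151
  D = 13 + 668 + 2·(-1151) = -1621
Comparing — Policy A: D=681, Policy B: D=-1621. Lowest is -1621 (Policy B).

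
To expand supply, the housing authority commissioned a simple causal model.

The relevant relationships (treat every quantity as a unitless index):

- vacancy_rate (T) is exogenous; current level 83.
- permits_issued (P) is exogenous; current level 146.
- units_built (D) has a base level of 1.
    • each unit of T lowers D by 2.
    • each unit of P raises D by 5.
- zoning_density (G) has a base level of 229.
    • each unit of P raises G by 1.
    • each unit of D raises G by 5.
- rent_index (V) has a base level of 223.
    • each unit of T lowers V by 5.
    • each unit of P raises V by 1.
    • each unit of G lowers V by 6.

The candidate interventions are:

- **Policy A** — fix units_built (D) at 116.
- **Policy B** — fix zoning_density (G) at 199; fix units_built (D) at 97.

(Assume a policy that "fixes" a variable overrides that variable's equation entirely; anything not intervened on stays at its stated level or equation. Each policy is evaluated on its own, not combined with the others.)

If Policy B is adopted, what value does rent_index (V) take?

Policy B (G := 199, D := 97):
  T = 83
  P = 146
  D = 97
  G = 199
  V = 223 − 5·83 + 146 − 6·199 = -1240

-1240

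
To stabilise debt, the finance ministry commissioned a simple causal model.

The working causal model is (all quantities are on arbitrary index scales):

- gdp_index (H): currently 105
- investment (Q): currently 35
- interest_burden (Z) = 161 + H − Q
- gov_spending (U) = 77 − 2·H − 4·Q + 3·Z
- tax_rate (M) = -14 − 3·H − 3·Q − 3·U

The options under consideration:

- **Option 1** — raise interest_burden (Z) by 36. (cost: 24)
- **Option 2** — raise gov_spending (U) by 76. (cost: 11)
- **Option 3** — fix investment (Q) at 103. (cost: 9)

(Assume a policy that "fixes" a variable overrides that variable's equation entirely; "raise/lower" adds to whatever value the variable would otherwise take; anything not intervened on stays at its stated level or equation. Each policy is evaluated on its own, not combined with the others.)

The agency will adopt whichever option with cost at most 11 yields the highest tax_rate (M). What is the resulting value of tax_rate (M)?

-470

Option 2 (U + 76):
  H = 105
  Q = 35
  Z = 161 + 105 − 35 = 231
  U = 77 − 2·105 − 4·35 + 3·231 (+76 from intervention) = 496
  M = -14 − 3·105 − 3·35 − 3·496 = -1922
Option 3 (Q := 103):
  H = 105
  Q = 103
  Z = 161 + 105 − 103 = 163
  U = 77 − 2·105 − 4·103 + 3·163 = -56
  M = -14 − 3·105 − 3·103 − 3·(-56) = -470
Comparing — Option 2: M=-1922, Option 3: M=-470. Highest is -470 (Option 3).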